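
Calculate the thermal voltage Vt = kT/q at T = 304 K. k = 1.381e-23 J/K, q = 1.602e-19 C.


Step 1: kT = 1.381e-23 * 304 = 4.19824e-21 J
Step 2: Vt = kT/q = 4.19824e-21 / 1.602e-19
Step 3: Vt = 0.02621 V

0.02621


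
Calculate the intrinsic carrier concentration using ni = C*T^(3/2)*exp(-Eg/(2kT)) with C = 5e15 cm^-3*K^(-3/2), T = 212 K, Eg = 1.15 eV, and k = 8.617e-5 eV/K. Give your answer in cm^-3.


Step 1: Compute kT = 8.617e-5 * 212 = 0.01826804 eV
Step 2: Exponent = -Eg/(2kT) = -1.15/(2*0.01826804) = -31.47574
Step 3: T^(3/2) = 212^1.5 = 3086.77
Step 4: ni = 5e15 * 3086.77 * exp(-31.47574) = 3.30e+05 cm^-3

3.30e+05


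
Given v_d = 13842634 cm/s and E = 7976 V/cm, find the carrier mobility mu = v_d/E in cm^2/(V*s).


Step 1: mu = v_d / E
Step 2: mu = 13842634 / 7976
Step 3: mu = 1735.54 cm^2/(V*s)

1735.54


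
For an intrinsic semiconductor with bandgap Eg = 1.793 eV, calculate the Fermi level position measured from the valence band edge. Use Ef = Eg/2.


Step 1: For an intrinsic semiconductor, the Fermi level sits at midgap.
Step 2: Ef = Eg / 2 = 1.793 / 2 = 0.8965 eV

0.8965


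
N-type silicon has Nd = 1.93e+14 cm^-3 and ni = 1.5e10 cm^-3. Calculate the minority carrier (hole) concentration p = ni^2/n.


Step 1: Since Nd >> ni, n ≈ Nd = 1.93e+14 cm^-3
Step 2: p = ni^2 / n = (1.5e10)^2 / 1.93e+14
Step 3: p = 2.25e20 / 1.93e+14 = 1.17e+06 cm^-3

1.17e+06


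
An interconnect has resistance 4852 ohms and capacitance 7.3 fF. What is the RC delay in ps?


Step 1: tau = R * C
Step 2: tau = 4852 * 7.3 fF = 4852 * 7.3e-15 F
Step 3: tau = 3.54196e-11 s = 35.4196 ps

35.4196


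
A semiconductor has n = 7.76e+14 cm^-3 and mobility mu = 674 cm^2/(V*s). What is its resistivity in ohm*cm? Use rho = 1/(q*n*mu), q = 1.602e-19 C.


Step 1: sigma = q * n * mu = 1.602e-19 * 7.76e+14 * 674 = 8.37884e-02 S/cm
Step 2: rho = 1 / sigma = 1 / 8.37884e-02 = 11.93 ohm*cm

11.93


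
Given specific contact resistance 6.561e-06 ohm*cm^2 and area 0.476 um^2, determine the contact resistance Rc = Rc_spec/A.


Step 1: Convert area to cm^2: 0.476 um^2 = 4.7600e-09 cm^2
Step 2: Rc = Rc_spec / A = 6.561e-06 / 4.7600e-09
Step 3: Rc = 1.38e+03 ohms

1.38e+03


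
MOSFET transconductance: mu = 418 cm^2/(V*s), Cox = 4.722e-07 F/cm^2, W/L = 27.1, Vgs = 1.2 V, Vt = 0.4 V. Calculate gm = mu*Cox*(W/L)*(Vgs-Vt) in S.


Step 1: Vov = Vgs - Vt = 1.2 - 0.4 = 0.8 V
Step 2: gm = mu * Cox * (W/L) * Vov
Step 3: gm = 418 * 4.722e-07 * 27.1 * 0.8 = 4.28e-03 S

4.28e-03


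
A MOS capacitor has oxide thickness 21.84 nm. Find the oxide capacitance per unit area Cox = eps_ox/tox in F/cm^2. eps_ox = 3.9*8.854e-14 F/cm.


Step 1: eps_ox = 3.9 * 8.854e-14 = 3.45306e-13 F/cm
Step 2: tox in cm = 21.84 nm * 1e-7 = 2.1840e-06 cm
Step 3: Cox = 3.45306e-13 / 2.1840e-06 = 1.58e-07 F/cm^2

1.58e-07


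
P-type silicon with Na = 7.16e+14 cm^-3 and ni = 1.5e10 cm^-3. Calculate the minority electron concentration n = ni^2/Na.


Step 1: Majority hole concentration p ≈ Na = 7.16e+14 cm^-3
Step 2: n = ni^2 / Na = (1.5e10)^2 / 7.16e+14
Step 3: n = 3.14e+05 cm^-3

3.14e+05


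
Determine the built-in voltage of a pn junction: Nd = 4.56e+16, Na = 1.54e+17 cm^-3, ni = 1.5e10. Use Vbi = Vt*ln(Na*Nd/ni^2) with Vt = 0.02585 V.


Step 1: Compute Na*Nd/ni^2 = 1.54e+17 * 4.56e+16 / (1.5e10)^2 = 3.1211e+13
Step 2: ln(3.1211e+13) = 31.0718
Step 3: Vbi = 0.02585 * 31.0718 = 0.803 V

0.803


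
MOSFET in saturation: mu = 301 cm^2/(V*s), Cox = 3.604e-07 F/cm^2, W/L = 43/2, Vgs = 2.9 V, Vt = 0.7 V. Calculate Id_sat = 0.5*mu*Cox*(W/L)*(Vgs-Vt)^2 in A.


Step 1: Overdrive voltage Vov = Vgs - Vt = 2.9 - 0.7 = 2.2 V
Step 2: W/L = 43/2 = 21.5
Step 3: Id = 0.5 * 301 * 3.604e-07 * 21.5 * 2.2^2
Step 4: Id = 5.64e-03 A

5.64e-03


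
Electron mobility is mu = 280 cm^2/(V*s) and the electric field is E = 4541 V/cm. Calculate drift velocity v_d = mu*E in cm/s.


Step 1: v_d = mu * E
Step 2: v_d = 280 * 4541 = 1271480
Step 3: v_d = 1.27e+06 cm/s

1.27e+06


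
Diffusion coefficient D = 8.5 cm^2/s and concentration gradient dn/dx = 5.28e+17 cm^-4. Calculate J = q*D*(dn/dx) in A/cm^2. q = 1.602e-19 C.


Step 1: J = q * D * (dn/dx)
Step 2: J = 1.602e-19 * 8.5 * 5.28e+17
Step 3: J = 7.19e-01 A/cm^2

7.19e-01


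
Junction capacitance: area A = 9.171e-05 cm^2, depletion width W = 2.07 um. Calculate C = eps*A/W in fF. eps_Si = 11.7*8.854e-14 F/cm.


Step 1: eps_Si = 11.7 * 8.854e-14 = 1.035918e-12 F/cm
Step 2: W in cm = 2.07 * 1e-4 = 2.07e-04 cm
Step 3: C = 1.035918e-12 * 9.171e-05 / 2.07e-04 = 4.589567e-13 F
Step 4: C = 458.96 fF

458.96


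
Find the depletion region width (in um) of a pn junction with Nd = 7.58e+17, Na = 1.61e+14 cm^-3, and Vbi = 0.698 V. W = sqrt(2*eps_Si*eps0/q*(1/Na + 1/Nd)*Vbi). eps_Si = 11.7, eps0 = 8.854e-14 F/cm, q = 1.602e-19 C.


Step 1: 1/Na + 1/Nd = 1/1.61e+14 + 1/7.58e+17 = 6.21250e-15
Step 2: 2*eps*eps0/q = 2*11.7*8.854e-14/1.602e-19 = 1.293281e+07
Step 3: W^2 = 1.293281e+07 * 6.21250e-15 * 0.698 = 5.60809e-08
Step 4: W = sqrt(5.60809e-08) = 2.368e-04 cm = 2.368 um

2.368


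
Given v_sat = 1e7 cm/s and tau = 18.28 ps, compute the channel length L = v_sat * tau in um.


Step 1: tau in seconds = 18.28 ps * 1e-12 = 1.8280e-11 s
Step 2: L = v_sat * tau = 1e7 * 1.8280e-11 = 1.8280e-04 cm
Step 3: L in um = 1.8280e-04 * 1e4 = 1.828 um

1.828


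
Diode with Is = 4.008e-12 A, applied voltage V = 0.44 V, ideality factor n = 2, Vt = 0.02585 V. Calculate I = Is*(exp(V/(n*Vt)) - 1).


Step 1: V/(n*Vt) = 0.44/(2*0.02585) = 8.5106
Step 2: exp(8.5106) = 4.9671e+03
Step 3: I = 4.008e-12 * (4.9671e+03 - 1) = 1.99e-08 A

1.99e-08


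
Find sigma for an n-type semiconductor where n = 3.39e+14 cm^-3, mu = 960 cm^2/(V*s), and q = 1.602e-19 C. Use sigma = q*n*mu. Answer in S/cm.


Step 1: sigma = q * n * mu
Step 2: sigma = 1.602e-19 * 3.39e+14 * 960
Step 3: sigma = 5.214e-02 S/cm

5.214e-02


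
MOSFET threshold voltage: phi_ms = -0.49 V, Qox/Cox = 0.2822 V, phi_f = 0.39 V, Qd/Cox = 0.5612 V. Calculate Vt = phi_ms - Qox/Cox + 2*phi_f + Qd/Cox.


Step 1: Vt = phi_ms - Qox/Cox + 2*phi_f + Qd/Cox
Step 2: Vt = -0.49 - 0.2822 + 2*0.39 + 0.5612
Step 3: Vt = -0.49 - 0.2822 + 0.78 + 0.5612
Step 4: Vt = 0.569 V

0.569


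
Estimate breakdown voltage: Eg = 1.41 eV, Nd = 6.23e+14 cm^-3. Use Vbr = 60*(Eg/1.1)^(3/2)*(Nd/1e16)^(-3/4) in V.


Step 1: Eg/1.1 = 1.41/1.1 = 1.281818
Step 2: (Eg/1.1)^1.5 = 1.281818^1.5 = 1.451241
Step 3: (Nd/1e16)^(-0.75) = (0.0623)^(-0.75) = 8.019254
Step 4: Vbr = 60 * 1.451241 * 8.019254 = 698.3 V

698.3


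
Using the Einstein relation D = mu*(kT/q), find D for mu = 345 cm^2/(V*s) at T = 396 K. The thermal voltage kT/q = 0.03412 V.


Step 1: D = mu * (kT/q)
Step 2: D = 345 * 0.03412
Step 3: D = 11.77 cm^2/s

11.77


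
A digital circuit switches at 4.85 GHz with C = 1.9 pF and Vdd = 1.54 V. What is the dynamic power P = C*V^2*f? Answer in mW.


Step 1: V^2 = 1.54^2 = 2.3716 V^2
Step 2: P = C*V^2*f = 1.9e-12 F * 2.3716 * 4.85e9 Hz
Step 3: P = 2.1854294e-02 W
Step 4: P = 21.854 mW

21.854


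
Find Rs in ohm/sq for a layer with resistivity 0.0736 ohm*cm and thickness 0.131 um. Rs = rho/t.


Step 1: Convert thickness to cm: t = 0.131 um = 1.3100e-05 cm
Step 2: Rs = rho / t = 0.0736 / 1.3100e-05
Step 3: Rs = 5618.3 ohm/sq

5618.3


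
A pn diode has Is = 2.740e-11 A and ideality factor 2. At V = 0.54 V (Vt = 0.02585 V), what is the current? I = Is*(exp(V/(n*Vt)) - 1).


Step 1: V/(n*Vt) = 0.54/(2*0.02585) = 10.4449
Step 2: exp(10.4449) = 3.4369e+04
Step 3: I = 2.740e-11 * (3.4369e+04 - 1) = 9.42e-07 A

9.42e-07


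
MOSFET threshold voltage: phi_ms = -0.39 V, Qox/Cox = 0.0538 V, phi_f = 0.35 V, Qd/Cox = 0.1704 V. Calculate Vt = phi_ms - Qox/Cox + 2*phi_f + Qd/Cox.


Step 1: Vt = phi_ms - Qox/Cox + 2*phi_f + Qd/Cox
Step 2: Vt = -0.39 - 0.0538 + 2*0.35 + 0.1704
Step 3: Vt = -0.39 - 0.0538 + 0.7 + 0.1704
Step 4: Vt = 0.4266 V

0.4266


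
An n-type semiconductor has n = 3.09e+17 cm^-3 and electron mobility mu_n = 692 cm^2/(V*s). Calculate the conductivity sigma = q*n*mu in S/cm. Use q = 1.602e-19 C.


Step 1: sigma = q * n * mu
Step 2: sigma = 1.602e-19 * 3.09e+17 * 692
Step 3: sigma = 3.426e+01 S/cm

3.426e+01


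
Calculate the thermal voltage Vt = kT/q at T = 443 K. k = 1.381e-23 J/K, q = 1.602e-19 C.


Step 1: kT = 1.381e-23 * 443 = 6.11783e-21 J
Step 2: Vt = kT/q = 6.11783e-21 / 1.602e-19
Step 3: Vt = 0.03819 V

0.03819


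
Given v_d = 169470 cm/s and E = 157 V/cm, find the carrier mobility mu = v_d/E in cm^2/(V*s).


Step 1: mu = v_d / E
Step 2: mu = 169470 / 157
Step 3: mu = 1079.43 cm^2/(V*s)

1079.43


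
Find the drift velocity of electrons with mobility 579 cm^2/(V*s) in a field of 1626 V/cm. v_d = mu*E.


Step 1: v_d = mu * E
Step 2: v_d = 579 * 1626 = 941454
Step 3: v_d = 9.41e+05 cm/s

9.41e+05


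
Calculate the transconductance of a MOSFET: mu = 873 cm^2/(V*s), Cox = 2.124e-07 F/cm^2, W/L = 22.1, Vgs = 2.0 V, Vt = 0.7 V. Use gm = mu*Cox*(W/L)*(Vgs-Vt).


Step 1: Vov = Vgs - Vt = 2.0 - 0.7 = 1.3 V
Step 2: gm = mu * Cox * (W/L) * Vov
Step 3: gm = 873 * 2.124e-07 * 22.1 * 1.3 = 5.33e-03 S

5.33e-03


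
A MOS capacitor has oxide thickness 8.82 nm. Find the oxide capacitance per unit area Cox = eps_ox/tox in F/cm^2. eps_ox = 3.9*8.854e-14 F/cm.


Step 1: eps_ox = 3.9 * 8.854e-14 = 3.45306e-13 F/cm
Step 2: tox in cm = 8.82 nm * 1e-7 = 8.8200e-07 cm
Step 3: Cox = 3.45306e-13 / 8.8200e-07 = 3.92e-07 F/cm^2

3.92e-07


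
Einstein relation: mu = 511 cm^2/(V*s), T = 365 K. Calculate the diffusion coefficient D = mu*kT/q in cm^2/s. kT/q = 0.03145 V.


Step 1: D = mu * (kT/q)
Step 2: D = 511 * 0.03145
Step 3: D = 16.07 cm^2/s

16.07


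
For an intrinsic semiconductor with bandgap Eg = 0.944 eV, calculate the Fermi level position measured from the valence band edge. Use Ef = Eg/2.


Step 1: For an intrinsic semiconductor, the Fermi level sits at midgap.
Step 2: Ef = Eg / 2 = 0.944 / 2 = 0.472 eV

0.472


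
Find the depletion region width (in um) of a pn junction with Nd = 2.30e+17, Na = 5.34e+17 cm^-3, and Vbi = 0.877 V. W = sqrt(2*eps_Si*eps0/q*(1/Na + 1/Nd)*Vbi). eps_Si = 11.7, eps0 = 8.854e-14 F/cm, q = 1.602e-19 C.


Step 1: 1/Na + 1/Nd = 1/5.34e+17 + 1/2.30e+17 = 6.22049e-18
Step 2: 2*eps*eps0/q = 2*11.7*8.854e-14/1.602e-19 = 1.293281e+07
Step 3: W^2 = 1.293281e+07 * 6.22049e-18 * 0.877 = 7.05533e-11
Step 4: W = sqrt(7.05533e-11) = 8.400e-06 cm = 0.084 um

0.084


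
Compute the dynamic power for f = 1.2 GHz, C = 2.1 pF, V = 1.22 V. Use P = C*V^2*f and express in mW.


Step 1: V^2 = 1.22^2 = 1.4884 V^2
Step 2: P = C*V^2*f = 2.1e-12 F * 1.4884 * 1.2e9 Hz
Step 3: P = 3.750768e-03 W
Step 4: P = 3.751 mW

3.751


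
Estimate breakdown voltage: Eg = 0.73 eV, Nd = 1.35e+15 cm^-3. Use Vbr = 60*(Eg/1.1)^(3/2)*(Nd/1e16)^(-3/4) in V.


Step 1: Eg/1.1 = 0.73/1.1 = 0.663636
Step 2: (Eg/1.1)^1.5 = 0.663636^1.5 = 0.540623
Step 3: (Nd/1e16)^(-0.75) = (0.135)^(-0.75) = 4.490034
Step 4: Vbr = 60 * 0.540623 * 4.490034 = 145.6 V

145.6


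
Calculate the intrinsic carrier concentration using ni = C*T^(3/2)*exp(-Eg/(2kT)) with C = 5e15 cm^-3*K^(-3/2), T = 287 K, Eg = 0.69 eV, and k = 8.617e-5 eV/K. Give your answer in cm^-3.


Step 1: Compute kT = 8.617e-5 * 287 = 0.02473079 eV
Step 2: Exponent = -Eg/(2kT) = -0.69/(2*0.02473079) = -13.95022
Step 3: T^(3/2) = 287^1.5 = 4862.09
Step 4: ni = 5e15 * 4862.09 * exp(-13.95022) = 2.12e+13 cm^-3

2.12e+13


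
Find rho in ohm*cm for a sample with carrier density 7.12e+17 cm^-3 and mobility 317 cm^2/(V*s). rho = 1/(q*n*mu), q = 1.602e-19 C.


Step 1: sigma = q * n * mu = 1.602e-19 * 7.12e+17 * 317 = 3.61578e+01 S/cm
Step 2: rho = 1 / sigma = 1 / 3.61578e+01 = 0.02766 ohm*cm

0.02766


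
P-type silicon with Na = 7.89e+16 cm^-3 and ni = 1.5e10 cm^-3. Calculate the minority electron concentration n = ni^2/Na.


Step 1: Majority hole concentration p ≈ Na = 7.89e+16 cm^-3
Step 2: n = ni^2 / Na = (1.5e10)^2 / 7.89e+16
Step 3: n = 2.85e+03 cm^-3

2.85e+03


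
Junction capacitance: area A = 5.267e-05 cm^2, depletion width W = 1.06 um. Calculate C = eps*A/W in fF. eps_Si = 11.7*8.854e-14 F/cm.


Step 1: eps_Si = 11.7 * 8.854e-14 = 1.035918e-12 F/cm
Step 2: W in cm = 1.06 * 1e-4 = 1.06e-04 cm
Step 3: C = 1.035918e-12 * 5.267e-05 / 1.06e-04 = 5.147340e-13 F
Step 4: C = 514.73 fF

514.73


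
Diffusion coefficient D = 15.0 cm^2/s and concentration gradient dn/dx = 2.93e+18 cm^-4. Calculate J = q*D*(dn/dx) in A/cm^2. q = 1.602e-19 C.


Step 1: J = q * D * (dn/dx)
Step 2: J = 1.602e-19 * 15.0 * 2.93e+18
Step 3: J = 7.04e+00 A/cm^2

7.04e+00


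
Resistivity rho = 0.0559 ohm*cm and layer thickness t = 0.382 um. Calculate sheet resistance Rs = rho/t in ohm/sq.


Step 1: Convert thickness to cm: t = 0.382 um = 3.8200e-05 cm
Step 2: Rs = rho / t = 0.0559 / 3.8200e-05
Step 3: Rs = 1463.4 ohm/sq

1463.4


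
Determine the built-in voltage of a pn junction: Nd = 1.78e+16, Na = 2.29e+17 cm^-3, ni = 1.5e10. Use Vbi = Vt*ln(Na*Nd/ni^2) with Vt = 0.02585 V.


Step 1: Compute Na*Nd/ni^2 = 2.29e+17 * 1.78e+16 / (1.5e10)^2 = 1.8116e+13
Step 2: ln(1.8116e+13) = 30.5278
Step 3: Vbi = 0.02585 * 30.5278 = 0.789 V

0.789


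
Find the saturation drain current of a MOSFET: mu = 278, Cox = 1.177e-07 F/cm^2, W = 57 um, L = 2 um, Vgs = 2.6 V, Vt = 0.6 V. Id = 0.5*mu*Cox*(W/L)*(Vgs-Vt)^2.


Step 1: Overdrive voltage Vov = Vgs - Vt = 2.6 - 0.6 = 2.0 V
Step 2: W/L = 57/2 = 28.5
Step 3: Id = 0.5 * 278 * 1.177e-07 * 28.5 * 2.0^2
Step 4: Id = 1.87e-03 A

1.87e-03


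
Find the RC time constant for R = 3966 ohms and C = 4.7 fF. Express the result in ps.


Step 1: tau = R * C
Step 2: tau = 3966 * 4.7 fF = 3966 * 4.7e-15 F
Step 3: tau = 1.86402e-11 s = 18.6402 ps

18.6402


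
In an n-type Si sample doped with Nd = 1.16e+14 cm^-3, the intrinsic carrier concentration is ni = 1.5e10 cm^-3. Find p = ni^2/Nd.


Step 1: Since Nd >> ni, n ≈ Nd = 1.16e+14 cm^-3
Step 2: p = ni^2 / n = (1.5e10)^2 / 1.16e+14
Step 3: p = 2.25e20 / 1.16e+14 = 1.94e+06 cm^-3

1.94e+06


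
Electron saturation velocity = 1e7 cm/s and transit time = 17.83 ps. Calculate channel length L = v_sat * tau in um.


Step 1: tau in seconds = 17.83 ps * 1e-12 = 1.7830e-11 s
Step 2: L = v_sat * tau = 1e7 * 1.7830e-11 = 1.7830e-04 cm
Step 3: L in um = 1.7830e-04 * 1e4 = 1.783 um

1.783


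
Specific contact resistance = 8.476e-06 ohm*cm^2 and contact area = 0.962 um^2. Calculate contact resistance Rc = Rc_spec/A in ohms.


Step 1: Convert area to cm^2: 0.962 um^2 = 9.6200e-09 cm^2
Step 2: Rc = Rc_spec / A = 8.476e-06 / 9.6200e-09
Step 3: Rc = 8.81e+02 ohms

8.81e+02


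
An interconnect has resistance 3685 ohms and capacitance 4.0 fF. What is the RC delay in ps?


Step 1: tau = R * C
Step 2: tau = 3685 * 4.0 fF = 3685 * 4.0e-15 F
Step 3: tau = 1.474e-11 s = 14.74 ps

14.74


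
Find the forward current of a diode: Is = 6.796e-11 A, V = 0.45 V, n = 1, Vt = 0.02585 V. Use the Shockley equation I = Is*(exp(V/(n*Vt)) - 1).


Step 1: V/(n*Vt) = 0.45/(1*0.02585) = 17.4081
Step 2: exp(17.4081) = 3.6328e+07
Step 3: I = 6.796e-11 * (3.6328e+07 - 1) = 2.47e-03 A

2.47e-03


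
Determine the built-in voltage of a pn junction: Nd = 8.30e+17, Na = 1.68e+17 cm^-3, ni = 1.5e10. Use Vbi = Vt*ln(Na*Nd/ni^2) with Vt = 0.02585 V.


Step 1: Compute Na*Nd/ni^2 = 1.68e+17 * 8.30e+17 / (1.5e10)^2 = 6.1973e+14
Step 2: ln(6.1973e+14) = 34.0603
Step 3: Vbi = 0.02585 * 34.0603 = 0.88 V

0.88


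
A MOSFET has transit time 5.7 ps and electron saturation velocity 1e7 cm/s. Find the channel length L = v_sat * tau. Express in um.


Step 1: tau in seconds = 5.7 ps * 1e-12 = 5.7000e-12 s
Step 2: L = v_sat * tau = 1e7 * 5.7000e-12 = 5.7000e-05 cm
Step 3: L in um = 5.7000e-05 * 1e4 = 0.57 um

0.57


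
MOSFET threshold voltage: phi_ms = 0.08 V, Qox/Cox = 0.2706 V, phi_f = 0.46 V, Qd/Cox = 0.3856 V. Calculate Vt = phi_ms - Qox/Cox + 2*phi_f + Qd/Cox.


Step 1: Vt = phi_ms - Qox/Cox + 2*phi_f + Qd/Cox
Step 2: Vt = 0.08 - 0.2706 + 2*0.46 + 0.3856
Step 3: Vt = 0.08 - 0.2706 + 0.92 + 0.3856
Step 4: Vt = 1.115 V

1.115


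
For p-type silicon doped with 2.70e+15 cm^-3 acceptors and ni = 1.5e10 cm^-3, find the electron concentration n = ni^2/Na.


Step 1: Majority hole concentration p ≈ Na = 2.70e+15 cm^-3
Step 2: n = ni^2 / Na = (1.5e10)^2 / 2.70e+15
Step 3: n = 8.33e+04 cm^-3

8.33e+04


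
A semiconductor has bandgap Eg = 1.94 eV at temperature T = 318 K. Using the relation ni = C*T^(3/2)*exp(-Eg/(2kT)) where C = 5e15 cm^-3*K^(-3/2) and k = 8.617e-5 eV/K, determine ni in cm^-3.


Step 1: Compute kT = 8.617e-5 * 318 = 0.02740206 eV
Step 2: Exponent = -Eg/(2kT) = -1.94/(2*0.02740206) = -35.39880
Step 3: T^(3/2) = 318^1.5 = 5670.75
Step 4: ni = 5e15 * 5670.75 * exp(-35.39880) = 1.20e+04 cm^-3

1.20e+04


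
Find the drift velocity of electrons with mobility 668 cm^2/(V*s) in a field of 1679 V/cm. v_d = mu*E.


Step 1: v_d = mu * E
Step 2: v_d = 668 * 1679 = 1121572
Step 3: v_d = 1.12e+06 cm/s

1.12e+06


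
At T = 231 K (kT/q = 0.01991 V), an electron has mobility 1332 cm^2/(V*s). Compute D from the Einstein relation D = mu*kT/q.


Step 1: D = mu * (kT/q)
Step 2: D = 1332 * 0.01991
Step 3: D = 26.52 cm^2/s

26.52


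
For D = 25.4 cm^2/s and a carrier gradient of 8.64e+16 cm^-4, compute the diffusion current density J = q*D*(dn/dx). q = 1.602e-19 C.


Step 1: J = q * D * (dn/dx)
Step 2: J = 1.602e-19 * 25.4 * 8.64e+16
Step 3: J = 3.52e-01 A/cm^2

3.52e-01


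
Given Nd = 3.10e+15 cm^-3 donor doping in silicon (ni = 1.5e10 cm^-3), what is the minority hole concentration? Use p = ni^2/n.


Step 1: Since Nd >> ni, n ≈ Nd = 3.10e+15 cm^-3
Step 2: p = ni^2 / n = (1.5e10)^2 / 3.10e+15
Step 3: p = 2.25e20 / 3.10e+15 = 7.26e+04 cm^-3

7.26e+04


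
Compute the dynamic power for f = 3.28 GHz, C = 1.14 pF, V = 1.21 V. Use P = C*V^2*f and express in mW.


Step 1: V^2 = 1.21^2 = 1.4641 V^2
Step 2: P = C*V^2*f = 1.14e-12 F * 1.4641 * 3.28e9 Hz
Step 3: P = 5.47456272e-03 W
Step 4: P = 5.475 mW

5.475


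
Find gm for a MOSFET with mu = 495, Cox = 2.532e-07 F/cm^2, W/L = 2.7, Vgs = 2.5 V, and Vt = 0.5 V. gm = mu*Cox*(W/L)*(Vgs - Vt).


Step 1: Vov = Vgs - Vt = 2.5 - 0.5 = 2.0 V
Step 2: gm = mu * Cox * (W/L) * Vov
Step 3: gm = 495 * 2.532e-07 * 2.7 * 2.0 = 6.77e-04 S

6.77e-04


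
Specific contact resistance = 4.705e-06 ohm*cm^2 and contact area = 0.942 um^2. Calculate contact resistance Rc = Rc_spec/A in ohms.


Step 1: Convert area to cm^2: 0.942 um^2 = 9.4200e-09 cm^2
Step 2: Rc = Rc_spec / A = 4.705e-06 / 9.4200e-09
Step 3: Rc = 4.99e+02 ohms

4.99e+02


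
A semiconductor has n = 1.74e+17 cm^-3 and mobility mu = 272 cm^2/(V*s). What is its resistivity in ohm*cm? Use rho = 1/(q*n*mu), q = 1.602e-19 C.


Step 1: sigma = q * n * mu = 1.602e-19 * 1.74e+17 * 272 = 7.58195e+00 S/cm
Step 2: rho = 1 / sigma = 1 / 7.58195e+00 = 0.1319 ohm*cm

0.1319


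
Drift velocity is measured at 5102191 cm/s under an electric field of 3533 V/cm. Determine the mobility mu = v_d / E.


Step 1: mu = v_d / E
Step 2: mu = 5102191 / 3533
Step 3: mu = 1444.15 cm^2/(V*s)

1444.15


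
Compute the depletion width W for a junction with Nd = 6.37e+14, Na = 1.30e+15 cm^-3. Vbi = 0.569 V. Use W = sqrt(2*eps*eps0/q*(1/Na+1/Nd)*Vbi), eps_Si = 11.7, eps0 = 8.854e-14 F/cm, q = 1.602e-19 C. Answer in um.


Step 1: 1/Na + 1/Nd = 1/1.30e+15 + 1/6.37e+14 = 2.33909e-15
Step 2: 2*eps*eps0/q = 2*11.7*8.854e-14/1.602e-19 = 1.293281e+07
Step 3: W^2 = 1.293281e+07 * 2.33909e-15 * 0.569 = 1.72128e-08
Step 4: W = sqrt(1.72128e-08) = 1.312e-04 cm = 1.312 um

1.312


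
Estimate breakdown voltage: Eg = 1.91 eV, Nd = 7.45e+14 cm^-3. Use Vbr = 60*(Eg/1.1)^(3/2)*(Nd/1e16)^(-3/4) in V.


Step 1: Eg/1.1 = 1.91/1.1 = 1.736364
Step 2: (Eg/1.1)^1.5 = 1.736364^1.5 = 2.288027
Step 3: (Nd/1e16)^(-0.75) = (0.0745)^(-0.75) = 7.012660
Step 4: Vbr = 60 * 2.288027 * 7.012660 = 962.7 V

962.7


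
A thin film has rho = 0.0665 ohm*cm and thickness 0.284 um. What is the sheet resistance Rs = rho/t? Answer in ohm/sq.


Step 1: Convert thickness to cm: t = 0.284 um = 2.8400e-05 cm
Step 2: Rs = rho / t = 0.0665 / 2.8400e-05
Step 3: Rs = 2341.5 ohm/sq

2341.5


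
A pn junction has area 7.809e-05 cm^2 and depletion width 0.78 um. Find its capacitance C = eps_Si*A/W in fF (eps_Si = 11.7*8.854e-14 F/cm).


Step 1: eps_Si = 11.7 * 8.854e-14 = 1.035918e-12 F/cm
Step 2: W in cm = 0.78 * 1e-4 = 7.80e-05 cm
Step 3: C = 1.035918e-12 * 7.809e-05 / 7.80e-05 = 1.037113e-12 F
Step 4: C = 1037.11 fF

1037.11


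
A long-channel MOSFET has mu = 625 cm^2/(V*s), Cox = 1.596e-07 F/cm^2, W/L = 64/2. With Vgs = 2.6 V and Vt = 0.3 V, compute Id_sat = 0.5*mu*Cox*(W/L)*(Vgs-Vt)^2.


Step 1: Overdrive voltage Vov = Vgs - Vt = 2.6 - 0.3 = 2.3 V
Step 2: W/L = 64/2 = 32
Step 3: Id = 0.5 * 625 * 1.596e-07 * 32 * 2.3^2
Step 4: Id = 8.44e-03 A

8.44e-03


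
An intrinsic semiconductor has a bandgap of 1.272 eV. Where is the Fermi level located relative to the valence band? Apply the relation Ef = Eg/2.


Step 1: For an intrinsic semiconductor, the Fermi level sits at midgap.
Step 2: Ef = Eg / 2 = 1.272 / 2 = 0.636 eV

0.636


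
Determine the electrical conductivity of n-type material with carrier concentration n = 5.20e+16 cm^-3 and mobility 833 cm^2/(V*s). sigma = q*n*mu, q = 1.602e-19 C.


Step 1: sigma = q * n * mu
Step 2: sigma = 1.602e-19 * 5.20e+16 * 833
Step 3: sigma = 6.939e+00 S/cm

6.939e+00


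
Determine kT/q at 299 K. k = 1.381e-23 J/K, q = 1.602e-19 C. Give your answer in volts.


Step 1: kT = 1.381e-23 * 299 = 4.12919e-21 J
Step 2: Vt = kT/q = 4.12919e-21 / 1.602e-19
Step 3: Vt = 0.02578 V

0.02578


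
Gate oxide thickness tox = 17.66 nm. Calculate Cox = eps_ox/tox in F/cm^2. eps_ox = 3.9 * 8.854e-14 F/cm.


Step 1: eps_ox = 3.9 * 8.854e-14 = 3.45306e-13 F/cm
Step 2: tox in cm = 17.66 nm * 1e-7 = 1.7660e-06 cm
Step 3: Cox = 3.45306e-13 / 1.7660e-06 = 1.96e-07 F/cm^2

1.96e-07


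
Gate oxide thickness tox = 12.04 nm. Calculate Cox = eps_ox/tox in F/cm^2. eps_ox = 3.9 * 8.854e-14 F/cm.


Step 1: eps_ox = 3.9 * 8.854e-14 = 3.45306e-13 F/cm
Step 2: tox in cm = 12.04 nm * 1e-7 = 1.2040e-06 cm
Step 3: Cox = 3.45306e-13 / 1.2040e-06 = 2.87e-07 F/cm^2

2.87e-07


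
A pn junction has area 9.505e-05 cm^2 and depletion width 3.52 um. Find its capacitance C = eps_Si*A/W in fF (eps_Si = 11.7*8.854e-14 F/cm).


Step 1: eps_Si = 11.7 * 8.854e-14 = 1.035918e-12 F/cm
Step 2: W in cm = 3.52 * 1e-4 = 3.52e-04 cm
Step 3: C = 1.035918e-12 * 9.505e-05 / 3.52e-04 = 2.797273e-13 F
Step 4: C = 279.73 fF

279.73


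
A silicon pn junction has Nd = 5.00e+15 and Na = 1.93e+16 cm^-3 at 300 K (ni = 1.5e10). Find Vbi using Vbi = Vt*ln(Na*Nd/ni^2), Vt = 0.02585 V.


Step 1: Compute Na*Nd/ni^2 = 1.93e+16 * 5.00e+15 / (1.5e10)^2 = 4.2889e+11
Step 2: ln(4.2889e+11) = 26.7845
Step 3: Vbi = 0.02585 * 26.7845 = 0.692 V

0.692


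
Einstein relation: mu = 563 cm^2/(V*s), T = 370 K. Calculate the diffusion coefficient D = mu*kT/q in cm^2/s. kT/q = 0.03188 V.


Step 1: D = mu * (kT/q)
Step 2: D = 563 * 0.03188
Step 3: D = 17.95 cm^2/s

17.95


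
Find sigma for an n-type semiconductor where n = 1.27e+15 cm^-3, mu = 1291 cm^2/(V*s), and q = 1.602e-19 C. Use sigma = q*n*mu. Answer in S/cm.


Step 1: sigma = q * n * mu
Step 2: sigma = 1.602e-19 * 1.27e+15 * 1291
Step 3: sigma = 2.627e-01 S/cm

2.627e-01


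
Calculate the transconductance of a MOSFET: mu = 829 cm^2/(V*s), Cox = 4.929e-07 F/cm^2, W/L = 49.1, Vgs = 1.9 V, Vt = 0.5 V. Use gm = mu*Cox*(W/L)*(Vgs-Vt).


Step 1: Vov = Vgs - Vt = 1.9 - 0.5 = 1.4 V
Step 2: gm = mu * Cox * (W/L) * Vov
Step 3: gm = 829 * 4.929e-07 * 49.1 * 1.4 = 2.81e-02 S

2.81e-02


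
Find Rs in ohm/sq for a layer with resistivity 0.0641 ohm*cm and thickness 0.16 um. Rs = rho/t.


Step 1: Convert thickness to cm: t = 0.16 um = 1.6000e-05 cm
Step 2: Rs = rho / t = 0.0641 / 1.6000e-05
Step 3: Rs = 4006.3 ohm/sq

4006.3


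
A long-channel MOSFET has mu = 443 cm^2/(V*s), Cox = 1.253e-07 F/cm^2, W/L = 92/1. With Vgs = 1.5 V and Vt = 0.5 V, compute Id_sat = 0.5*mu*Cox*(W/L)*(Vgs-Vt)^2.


Step 1: Overdrive voltage Vov = Vgs - Vt = 1.5 - 0.5 = 1.0 V
Step 2: W/L = 92/1 = 92
Step 3: Id = 0.5 * 443 * 1.253e-07 * 92 * 1.0^2
Step 4: Id = 2.55e-03 A

2.55e-03


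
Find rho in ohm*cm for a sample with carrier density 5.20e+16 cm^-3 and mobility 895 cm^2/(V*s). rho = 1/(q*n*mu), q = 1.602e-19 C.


Step 1: sigma = q * n * mu = 1.602e-19 * 5.20e+16 * 895 = 7.45571e+00 S/cm
Step 2: rho = 1 / sigma = 1 / 7.45571e+00 = 0.1341 ohm*cm

0.1341


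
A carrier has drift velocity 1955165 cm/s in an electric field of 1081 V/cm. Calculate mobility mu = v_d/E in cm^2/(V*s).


Step 1: mu = v_d / E
Step 2: mu = 1955165 / 1081
Step 3: mu = 1808.66 cm^2/(V*s)

1808.66


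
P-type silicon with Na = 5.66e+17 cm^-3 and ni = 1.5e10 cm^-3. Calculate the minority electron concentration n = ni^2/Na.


Step 1: Majority hole concentration p ≈ Na = 5.66e+17 cm^-3
Step 2: n = ni^2 / Na = (1.5e10)^2 / 5.66e+17
Step 3: n = 3.98e+02 cm^-3

3.98e+02


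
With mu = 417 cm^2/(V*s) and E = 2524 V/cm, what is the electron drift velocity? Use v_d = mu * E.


Step 1: v_d = mu * E
Step 2: v_d = 417 * 2524 = 1052508
Step 3: v_d = 1.05e+06 cm/s

1.05e+06


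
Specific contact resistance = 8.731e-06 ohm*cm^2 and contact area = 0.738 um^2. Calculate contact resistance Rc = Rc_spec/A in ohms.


Step 1: Convert area to cm^2: 0.738 um^2 = 7.3800e-09 cm^2
Step 2: Rc = Rc_spec / A = 8.731e-06 / 7.3800e-09
Step 3: Rc = 1.18e+03 ohms

1.18e+03


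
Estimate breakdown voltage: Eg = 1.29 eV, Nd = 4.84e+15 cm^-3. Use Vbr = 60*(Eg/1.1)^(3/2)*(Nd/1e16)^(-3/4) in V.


Step 1: Eg/1.1 = 1.29/1.1 = 1.172727
Step 2: (Eg/1.1)^1.5 = 1.172727^1.5 = 1.269976
Step 3: (Nd/1e16)^(-0.75) = (0.484)^(-0.75) = 1.723320
Step 4: Vbr = 60 * 1.269976 * 1.723320 = 131.3 V

131.3


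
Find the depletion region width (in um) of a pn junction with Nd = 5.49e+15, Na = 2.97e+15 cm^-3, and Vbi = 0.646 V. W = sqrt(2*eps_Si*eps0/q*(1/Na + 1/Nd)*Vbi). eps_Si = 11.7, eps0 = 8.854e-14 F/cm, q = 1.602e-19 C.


Step 1: 1/Na + 1/Nd = 1/2.97e+15 + 1/5.49e+15 = 5.18850e-16
Step 2: 2*eps*eps0/q = 2*11.7*8.854e-14/1.602e-19 = 1.293281e+07
Step 3: W^2 = 1.293281e+07 * 5.18850e-16 * 0.646 = 4.33478e-09
Step 4: W = sqrt(4.33478e-09) = 6.584e-05 cm = 0.6584 um

0.6584


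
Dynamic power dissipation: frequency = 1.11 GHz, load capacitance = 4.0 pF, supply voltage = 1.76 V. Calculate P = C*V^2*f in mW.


Step 1: V^2 = 1.76^2 = 3.0976 V^2
Step 2: P = C*V^2*f = 4.0e-12 F * 3.0976 * 1.11e9 Hz
Step 3: P = 1.3753344e-02 W
Step 4: P = 13.753 mW

13.753


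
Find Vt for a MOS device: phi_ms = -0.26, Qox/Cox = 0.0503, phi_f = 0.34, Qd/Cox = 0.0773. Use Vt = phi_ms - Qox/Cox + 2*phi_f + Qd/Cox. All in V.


Step 1: Vt = phi_ms - Qox/Cox + 2*phi_f + Qd/Cox
Step 2: Vt = -0.26 - 0.0503 + 2*0.34 + 0.0773
Step 3: Vt = -0.26 - 0.0503 + 0.68 + 0.0773
Step 4: Vt = 0.447 V

0.447


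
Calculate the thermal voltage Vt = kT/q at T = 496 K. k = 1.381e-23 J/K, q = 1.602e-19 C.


Step 1: kT = 1.381e-23 * 496 = 6.84976e-21 J
Step 2: Vt = kT/q = 6.84976e-21 / 1.602e-19
Step 3: Vt = 0.04276 V

0.04276


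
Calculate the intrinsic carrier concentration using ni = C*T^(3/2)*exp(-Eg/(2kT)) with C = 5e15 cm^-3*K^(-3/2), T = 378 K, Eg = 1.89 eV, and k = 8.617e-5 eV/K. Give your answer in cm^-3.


Step 1: Compute kT = 8.617e-5 * 378 = 0.03257226 eV
Step 2: Exponent = -Eg/(2kT) = -1.89/(2*0.03257226) = -29.01242
Step 3: T^(3/2) = 378^1.5 = 7349.16
Step 4: ni = 5e15 * 7349.16 * exp(-29.01242) = 9.23e+06 cm^-3

9.23e+06


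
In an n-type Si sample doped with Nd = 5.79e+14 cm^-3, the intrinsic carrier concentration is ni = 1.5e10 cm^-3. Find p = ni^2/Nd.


Step 1: Since Nd >> ni, n ≈ Nd = 5.79e+14 cm^-3
Step 2: p = ni^2 / n = (1.5e10)^2 / 5.79e+14
Step 3: p = 2.25e20 / 5.79e+14 = 3.89e+05 cm^-3

3.89e+05


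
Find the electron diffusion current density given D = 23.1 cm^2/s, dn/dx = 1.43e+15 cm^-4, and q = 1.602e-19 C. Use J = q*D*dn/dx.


Step 1: J = q * D * (dn/dx)
Step 2: J = 1.602e-19 * 23.1 * 1.43e+15
Step 3: J = 5.29e-03 A/cm^2

5.29e-03


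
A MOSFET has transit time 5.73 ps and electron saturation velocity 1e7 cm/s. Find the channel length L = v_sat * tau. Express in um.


Step 1: tau in seconds = 5.73 ps * 1e-12 = 5.7300e-12 s
Step 2: L = v_sat * tau = 1e7 * 5.7300e-12 = 5.7300e-05 cm
Step 3: L in um = 5.7300e-05 * 1e4 = 0.573 um

0.573


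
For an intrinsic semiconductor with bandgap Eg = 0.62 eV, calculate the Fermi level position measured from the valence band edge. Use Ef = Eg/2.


Step 1: For an intrinsic semiconductor, the Fermi level sits at midgap.
Step 2: Ef = Eg / 2 = 0.62 / 2 = 0.31 eV

0.31


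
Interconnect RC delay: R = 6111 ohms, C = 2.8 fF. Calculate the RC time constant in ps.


Step 1: tau = R * C
Step 2: tau = 6111 * 2.8 fF = 6111 * 2.8e-15 F
Step 3: tau = 1.71108e-11 s = 17.1108 ps

17.1108


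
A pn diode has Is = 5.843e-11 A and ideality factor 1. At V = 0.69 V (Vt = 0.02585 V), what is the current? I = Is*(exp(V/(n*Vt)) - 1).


Step 1: V/(n*Vt) = 0.69/(1*0.02585) = 26.6925
Step 2: exp(26.6925) = 3.9121e+11
Step 3: I = 5.843e-11 * (3.9121e+11 - 1) = 2.29e+01 A

2.29e+01


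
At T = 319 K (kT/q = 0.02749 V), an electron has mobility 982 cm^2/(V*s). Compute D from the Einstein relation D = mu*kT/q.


Step 1: D = mu * (kT/q)
Step 2: D = 982 * 0.02749
Step 3: D = 27.0 cm^2/s

27.0


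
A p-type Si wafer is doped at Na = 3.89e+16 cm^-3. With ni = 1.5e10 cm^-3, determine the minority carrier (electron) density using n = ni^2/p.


Step 1: Majority hole concentration p ≈ Na = 3.89e+16 cm^-3
Step 2: n = ni^2 / Na = (1.5e10)^2 / 3.89e+16
Step 3: n = 5.78e+03 cm^-3

5.78e+03


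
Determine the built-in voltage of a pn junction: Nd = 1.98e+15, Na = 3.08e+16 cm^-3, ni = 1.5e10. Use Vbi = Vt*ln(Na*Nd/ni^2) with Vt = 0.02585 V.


Step 1: Compute Na*Nd/ni^2 = 3.08e+16 * 1.98e+15 / (1.5e10)^2 = 2.7104e+11
Step 2: ln(2.7104e+11) = 26.3255
Step 3: Vbi = 0.02585 * 26.3255 = 0.681 V

0.681


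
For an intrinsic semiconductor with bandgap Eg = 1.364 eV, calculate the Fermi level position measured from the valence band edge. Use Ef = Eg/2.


Step 1: For an intrinsic semiconductor, the Fermi level sits at midgap.
Step 2: Ef = Eg / 2 = 1.364 / 2 = 0.682 eV

0.682


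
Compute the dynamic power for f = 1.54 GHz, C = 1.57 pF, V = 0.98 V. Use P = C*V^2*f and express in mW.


Step 1: V^2 = 0.98^2 = 0.9604 V^2
Step 2: P = C*V^2*f = 1.57e-12 F * 0.9604 * 1.54e9 Hz
Step 3: P = 2.32205512e-03 W
Step 4: P = 2.322 mW

2.322


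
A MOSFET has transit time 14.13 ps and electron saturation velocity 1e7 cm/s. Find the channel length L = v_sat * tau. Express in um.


Step 1: tau in seconds = 14.13 ps * 1e-12 = 1.4130e-11 s
Step 2: L = v_sat * tau = 1e7 * 1.4130e-11 = 1.4130e-04 cm
Step 3: L in um = 1.4130e-04 * 1e4 = 1.413 um

1.413


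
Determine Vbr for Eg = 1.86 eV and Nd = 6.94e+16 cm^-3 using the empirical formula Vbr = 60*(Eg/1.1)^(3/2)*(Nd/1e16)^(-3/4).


Step 1: Eg/1.1 = 1.86/1.1 = 1.690909
Step 2: (Eg/1.1)^1.5 = 1.690909^1.5 = 2.198773
Step 3: (Nd/1e16)^(-0.75) = (6.94)^(-0.75) = 0.233873
Step 4: Vbr = 60 * 2.198773 * 0.233873 = 30.9 V

30.9


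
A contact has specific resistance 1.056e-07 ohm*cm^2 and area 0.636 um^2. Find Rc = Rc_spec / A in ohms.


Step 1: Convert area to cm^2: 0.636 um^2 = 6.3600e-09 cm^2
Step 2: Rc = Rc_spec / A = 1.056e-07 / 6.3600e-09
Step 3: Rc = 1.66e+01 ohms

1.66e+01


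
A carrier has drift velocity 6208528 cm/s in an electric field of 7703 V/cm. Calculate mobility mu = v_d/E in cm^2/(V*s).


Step 1: mu = v_d / E
Step 2: mu = 6208528 / 7703
Step 3: mu = 805.99 cm^2/(V*s)

805.99


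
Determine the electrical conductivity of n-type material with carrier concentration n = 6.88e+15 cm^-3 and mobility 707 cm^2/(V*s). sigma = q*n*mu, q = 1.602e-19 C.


Step 1: sigma = q * n * mu
Step 2: sigma = 1.602e-19 * 6.88e+15 * 707
Step 3: sigma = 7.792e-01 S/cm

7.792e-01


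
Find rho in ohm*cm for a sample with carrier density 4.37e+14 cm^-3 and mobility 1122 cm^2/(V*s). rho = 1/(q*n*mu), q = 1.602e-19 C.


Step 1: sigma = q * n * mu = 1.602e-19 * 4.37e+14 * 1122 = 7.85483e-02 S/cm
Step 2: rho = 1 / sigma = 1 / 7.85483e-02 = 12.73 ohm*cm

12.73


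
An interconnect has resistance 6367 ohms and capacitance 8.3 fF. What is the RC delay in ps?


Step 1: tau = R * C
Step 2: tau = 6367 * 8.3 fF = 6367 * 8.3e-15 F
Step 3: tau = 5.28461e-11 s = 52.8461 ps

52.8461


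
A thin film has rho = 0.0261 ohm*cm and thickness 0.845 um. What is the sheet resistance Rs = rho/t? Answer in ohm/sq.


Step 1: Convert thickness to cm: t = 0.845 um = 8.4500e-05 cm
Step 2: Rs = rho / t = 0.0261 / 8.4500e-05
Step 3: Rs = 308.9 ohm/sq

308.9


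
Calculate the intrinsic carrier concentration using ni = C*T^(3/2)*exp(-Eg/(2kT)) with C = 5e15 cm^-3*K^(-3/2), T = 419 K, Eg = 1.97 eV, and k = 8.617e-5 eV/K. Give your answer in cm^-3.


Step 1: Compute kT = 8.617e-5 * 419 = 0.03610523 eV
Step 2: Exponent = -Eg/(2kT) = -1.97/(2*0.03610523) = -27.28137
Step 3: T^(3/2) = 419^1.5 = 8576.72
Step 4: ni = 5e15 * 8576.72 * exp(-27.28137) = 6.08e+07 cm^-3

6.08e+07


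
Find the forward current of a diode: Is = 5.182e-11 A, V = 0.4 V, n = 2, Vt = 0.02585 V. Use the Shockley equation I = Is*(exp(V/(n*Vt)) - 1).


Step 1: V/(n*Vt) = 0.4/(2*0.02585) = 7.7369
Step 2: exp(7.7369) = 2.2914e+03
Step 3: I = 5.182e-11 * (2.2914e+03 - 1) = 1.19e-07 A

1.19e-07


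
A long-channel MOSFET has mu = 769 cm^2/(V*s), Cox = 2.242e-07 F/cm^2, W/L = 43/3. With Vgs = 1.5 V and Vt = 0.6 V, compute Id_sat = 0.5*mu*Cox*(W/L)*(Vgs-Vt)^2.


Step 1: Overdrive voltage Vov = Vgs - Vt = 1.5 - 0.6 = 0.9 V
Step 2: W/L = 43/3 = 14.3333
Step 3: Id = 0.5 * 769 * 2.242e-07 * 14.3333 * 0.9^2
Step 4: Id = 1.00e-03 A

1.00e-03


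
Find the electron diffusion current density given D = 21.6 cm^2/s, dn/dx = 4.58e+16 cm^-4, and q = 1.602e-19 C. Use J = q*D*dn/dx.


Step 1: J = q * D * (dn/dx)
Step 2: J = 1.602e-19 * 21.6 * 4.58e+16
Step 3: J = 1.58e-01 A/cm^2

1.58e-01


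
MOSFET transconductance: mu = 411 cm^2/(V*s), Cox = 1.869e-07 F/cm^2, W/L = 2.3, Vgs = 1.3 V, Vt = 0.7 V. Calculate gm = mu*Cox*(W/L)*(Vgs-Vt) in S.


Step 1: Vov = Vgs - Vt = 1.3 - 0.7 = 0.6 V
Step 2: gm = mu * Cox * (W/L) * Vov
Step 3: gm = 411 * 1.869e-07 * 2.3 * 0.6 = 1.06e-04 S

1.06e-04


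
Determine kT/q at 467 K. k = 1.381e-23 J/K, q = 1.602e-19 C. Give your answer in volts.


Step 1: kT = 1.381e-23 * 467 = 6.44927e-21 J
Step 2: Vt = kT/q = 6.44927e-21 / 1.602e-19
Step 3: Vt = 0.04026 V

0.04026


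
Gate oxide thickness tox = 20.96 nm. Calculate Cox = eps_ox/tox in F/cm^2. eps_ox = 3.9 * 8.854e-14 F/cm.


Step 1: eps_ox = 3.9 * 8.854e-14 = 3.45306e-13 F/cm
Step 2: tox in cm = 20.96 nm * 1e-7 = 2.0960e-06 cm
Step 3: Cox = 3.45306e-13 / 2.0960e-06 = 1.65e-07 F/cm^2

1.65e-07


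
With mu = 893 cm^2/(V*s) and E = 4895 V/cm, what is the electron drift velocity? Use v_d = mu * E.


Step 1: v_d = mu * E
Step 2: v_d = 893 * 4895 = 4371235
Step 3: v_d = 4.37e+06 cm/s

4.37e+06


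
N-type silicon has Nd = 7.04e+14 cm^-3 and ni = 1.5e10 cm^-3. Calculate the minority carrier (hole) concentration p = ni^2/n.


Step 1: Since Nd >> ni, n ≈ Nd = 7.04e+14 cm^-3
Step 2: p = ni^2 / n = (1.5e10)^2 / 7.04e+14
Step 3: p = 2.25e20 / 7.04e+14 = 3.20e+05 cm^-3

3.20e+05


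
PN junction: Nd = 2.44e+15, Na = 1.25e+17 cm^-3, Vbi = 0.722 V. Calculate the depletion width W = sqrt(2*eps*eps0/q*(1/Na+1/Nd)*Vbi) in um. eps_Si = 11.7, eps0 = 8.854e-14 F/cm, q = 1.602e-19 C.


Step 1: 1/Na + 1/Nd = 1/1.25e+17 + 1/2.44e+15 = 4.17836e-16
Step 2: 2*eps*eps0/q = 2*11.7*8.854e-14/1.602e-19 = 1.293281e+07
Step 3: W^2 = 1.293281e+07 * 4.17836e-16 * 0.722 = 3.90154e-09
Step 4: W = sqrt(3.90154e-09) = 6.246e-05 cm = 0.6246 um

0.6246


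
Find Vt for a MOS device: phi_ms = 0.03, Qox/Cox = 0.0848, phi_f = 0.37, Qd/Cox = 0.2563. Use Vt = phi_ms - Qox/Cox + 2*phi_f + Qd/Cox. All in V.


Step 1: Vt = phi_ms - Qox/Cox + 2*phi_f + Qd/Cox
Step 2: Vt = 0.03 - 0.0848 + 2*0.37 + 0.2563
Step 3: Vt = 0.03 - 0.0848 + 0.74 + 0.2563
Step 4: Vt = 0.9415 V

0.9415


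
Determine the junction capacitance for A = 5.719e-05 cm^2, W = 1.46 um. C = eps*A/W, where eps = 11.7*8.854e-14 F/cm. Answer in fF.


Step 1: eps_Si = 11.7 * 8.854e-14 = 1.035918e-12 F/cm
Step 2: W in cm = 1.46 * 1e-4 = 1.46e-04 cm
Step 3: C = 1.035918e-12 * 5.719e-05 / 1.46e-04 = 4.057819e-13 F
Step 4: C = 405.78 fF

405.78


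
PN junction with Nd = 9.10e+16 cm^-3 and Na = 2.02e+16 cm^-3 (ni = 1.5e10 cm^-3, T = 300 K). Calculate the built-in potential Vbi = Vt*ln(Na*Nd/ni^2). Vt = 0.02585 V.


Step 1: Compute Na*Nd/ni^2 = 2.02e+16 * 9.10e+16 / (1.5e10)^2 = 8.1698e+12
Step 2: ln(8.1698e+12) = 29.7315
Step 3: Vbi = 0.02585 * 29.7315 = 0.769 V

0.769


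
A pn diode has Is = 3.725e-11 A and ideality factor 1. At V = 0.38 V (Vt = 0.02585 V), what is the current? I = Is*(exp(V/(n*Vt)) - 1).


Step 1: V/(n*Vt) = 0.38/(1*0.02585) = 14.7002
Step 2: exp(14.7002) = 2.4222e+06
Step 3: I = 3.725e-11 * (2.4222e+06 - 1) = 9.02e-05 A

9.02e-05


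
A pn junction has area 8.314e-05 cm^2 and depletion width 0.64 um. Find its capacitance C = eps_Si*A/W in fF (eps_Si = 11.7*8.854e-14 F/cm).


Step 1: eps_Si = 11.7 * 8.854e-14 = 1.035918e-12 F/cm
Step 2: W in cm = 0.64 * 1e-4 = 6.40e-05 cm
Step 3: C = 1.035918e-12 * 8.314e-05 / 6.40e-05 = 1.345722e-12 F
Step 4: C = 1345.72 fF

1345.72


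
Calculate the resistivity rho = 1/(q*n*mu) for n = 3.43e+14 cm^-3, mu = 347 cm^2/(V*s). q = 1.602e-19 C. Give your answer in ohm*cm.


Step 1: sigma = q * n * mu = 1.602e-19 * 3.43e+14 * 347 = 1.90672e-02 S/cm
Step 2: rho = 1 / sigma = 1 / 1.90672e-02 = 52.45 ohm*cm

52.45


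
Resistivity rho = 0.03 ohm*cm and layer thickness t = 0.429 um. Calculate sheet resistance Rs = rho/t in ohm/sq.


Step 1: Convert thickness to cm: t = 0.429 um = 4.2900e-05 cm
Step 2: Rs = rho / t = 0.03 / 4.2900e-05
Step 3: Rs = 699.3 ohm/sq

699.3


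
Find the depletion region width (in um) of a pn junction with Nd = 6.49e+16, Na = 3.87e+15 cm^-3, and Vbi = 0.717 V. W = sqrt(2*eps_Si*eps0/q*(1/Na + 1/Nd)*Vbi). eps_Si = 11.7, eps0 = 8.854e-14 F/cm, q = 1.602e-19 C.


Step 1: 1/Na + 1/Nd = 1/3.87e+15 + 1/6.49e+16 = 2.73806e-16
Step 2: 2*eps*eps0/q = 2*11.7*8.854e-14/1.602e-19 = 1.293281e+07
Step 3: W^2 = 1.293281e+07 * 2.73806e-16 * 0.717 = 2.53896e-09
Step 4: W = sqrt(2.53896e-09) = 5.039e-05 cm = 0.5039 um

0.5039


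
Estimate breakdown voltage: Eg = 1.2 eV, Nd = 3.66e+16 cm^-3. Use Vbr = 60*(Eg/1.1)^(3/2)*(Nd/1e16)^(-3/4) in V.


Step 1: Eg/1.1 = 1.2/1.1 = 1.090909
Step 2: (Eg/1.1)^1.5 = 1.090909^1.5 = 1.139417
Step 3: (Nd/1e16)^(-0.75) = (3.66)^(-0.75) = 0.377911
Step 4: Vbr = 60 * 1.139417 * 0.377911 = 25.8 V

25.8


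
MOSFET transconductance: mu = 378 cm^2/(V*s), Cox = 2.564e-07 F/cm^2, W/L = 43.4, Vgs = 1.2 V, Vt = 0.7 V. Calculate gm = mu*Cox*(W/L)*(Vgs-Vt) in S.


Step 1: Vov = Vgs - Vt = 1.2 - 0.7 = 0.5 V
Step 2: gm = mu * Cox * (W/L) * Vov
Step 3: gm = 378 * 2.564e-07 * 43.4 * 0.5 = 2.10e-03 S

2.10e-03


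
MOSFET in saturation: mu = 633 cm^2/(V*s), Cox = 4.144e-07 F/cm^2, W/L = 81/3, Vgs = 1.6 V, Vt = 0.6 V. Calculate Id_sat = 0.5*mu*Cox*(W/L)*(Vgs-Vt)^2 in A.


Step 1: Overdrive voltage Vov = Vgs - Vt = 1.6 - 0.6 = 1.0 V
Step 2: W/L = 81/3 = 27
Step 3: Id = 0.5 * 633 * 4.144e-07 * 27 * 1.0^2
Step 4: Id = 3.54e-03 A

3.54e-03


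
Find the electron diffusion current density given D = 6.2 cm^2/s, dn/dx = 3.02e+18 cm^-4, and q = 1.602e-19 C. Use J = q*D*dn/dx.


Step 1: J = q * D * (dn/dx)
Step 2: J = 1.602e-19 * 6.2 * 3.02e+18
Step 3: J = 3.00e+00 A/cm^2

3.00e+00
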